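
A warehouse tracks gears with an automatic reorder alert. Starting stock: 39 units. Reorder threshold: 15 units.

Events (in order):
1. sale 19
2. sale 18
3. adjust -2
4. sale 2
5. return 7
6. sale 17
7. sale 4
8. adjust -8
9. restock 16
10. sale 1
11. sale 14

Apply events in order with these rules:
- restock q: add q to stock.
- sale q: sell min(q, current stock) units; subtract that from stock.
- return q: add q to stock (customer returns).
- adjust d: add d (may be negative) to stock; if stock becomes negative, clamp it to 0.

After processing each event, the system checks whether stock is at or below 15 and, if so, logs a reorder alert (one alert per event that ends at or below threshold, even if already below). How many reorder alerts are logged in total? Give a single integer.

Processing events:
Start: stock = 39
  Event 1 (sale 19): sell min(19,39)=19. stock: 39 - 19 = 20. total_sold = 19
  Event 2 (sale 18): sell min(18,20)=18. stock: 20 - 18 = 2. total_sold = 37
  Event 3 (adjust -2): 2 + -2 = 0
  Event 4 (sale 2): sell min(2,0)=0. stock: 0 - 0 = 0. total_sold = 37
  Event 5 (return 7): 0 + 7 = 7
  Event 6 (sale 17): sell min(17,7)=7. stock: 7 - 7 = 0. total_sold = 44
  Event 7 (sale 4): sell min(4,0)=0. stock: 0 - 0 = 0. total_sold = 44
  Event 8 (adjust -8): 0 + -8 = 0 (clamped to 0)
  Event 9 (restock 16): 0 + 16 = 16
  Event 10 (sale 1): sell min(1,16)=1. stock: 16 - 1 = 15. total_sold = 45
  Event 11 (sale 14): sell min(14,15)=14. stock: 15 - 14 = 1. total_sold = 59
Final: stock = 1, total_sold = 59

Checking against threshold 15:
  After event 1: stock=20 > 15
  After event 2: stock=2 <= 15 -> ALERT
  After event 3: stock=0 <= 15 -> ALERT
  After event 4: stock=0 <= 15 -> ALERT
  After event 5: stock=7 <= 15 -> ALERT
  After event 6: stock=0 <= 15 -> ALERT
  After event 7: stock=0 <= 15 -> ALERT
  After event 8: stock=0 <= 15 -> ALERT
  After event 9: stock=16 > 15
  After event 10: stock=15 <= 15 -> ALERT
  After event 11: stock=1 <= 15 -> ALERT
Alert events: [2, 3, 4, 5, 6, 7, 8, 10, 11]. Count = 9

Answer: 9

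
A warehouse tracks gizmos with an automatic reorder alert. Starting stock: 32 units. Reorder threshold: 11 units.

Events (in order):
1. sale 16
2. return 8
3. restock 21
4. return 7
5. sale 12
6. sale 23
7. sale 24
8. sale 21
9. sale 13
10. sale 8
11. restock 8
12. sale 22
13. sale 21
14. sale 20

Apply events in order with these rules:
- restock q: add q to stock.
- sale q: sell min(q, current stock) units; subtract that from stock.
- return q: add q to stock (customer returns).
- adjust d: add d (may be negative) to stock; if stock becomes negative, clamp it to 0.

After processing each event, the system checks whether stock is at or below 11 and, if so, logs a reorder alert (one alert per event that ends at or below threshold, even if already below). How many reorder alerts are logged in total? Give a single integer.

Processing events:
Start: stock = 32
  Event 1 (sale 16): sell min(16,32)=16. stock: 32 - 16 = 16. total_sold = 16
  Event 2 (return 8): 16 + 8 = 24
  Event 3 (restock 21): 24 + 21 = 45
  Event 4 (return 7): 45 + 7 = 52
  Event 5 (sale 12): sell min(12,52)=12. stock: 52 - 12 = 40. total_sold = 28
  Event 6 (sale 23): sell min(23,40)=23. stock: 40 - 23 = 17. total_sold = 51
  Event 7 (sale 24): sell min(24,17)=17. stock: 17 - 17 = 0. total_sold = 68
  Event 8 (sale 21): sell min(21,0)=0. stock: 0 - 0 = 0. total_sold = 68
  Event 9 (sale 13): sell min(13,0)=0. stock: 0 - 0 = 0. total_sold = 68
  Event 10 (sale 8): sell min(8,0)=0. stock: 0 - 0 = 0. total_sold = 68
  Event 11 (restock 8): 0 + 8 = 8
  Event 12 (sale 22): sell min(22,8)=8. stock: 8 - 8 = 0. total_sold = 76
  Event 13 (sale 21): sell min(21,0)=0. stock: 0 - 0 = 0. total_sold = 76
  Event 14 (sale 20): sell min(20,0)=0. stock: 0 - 0 = 0. total_sold = 76
Final: stock = 0, total_sold = 76

Checking against threshold 11:
  After event 1: stock=16 > 11
  After event 2: stock=24 > 11
  After event 3: stock=45 > 11
  After event 4: stock=52 > 11
  After event 5: stock=40 > 11
  After event 6: stock=17 > 11
  After event 7: stock=0 <= 11 -> ALERT
  After event 8: stock=0 <= 11 -> ALERT
  After event 9: stock=0 <= 11 -> ALERT
  After event 10: stock=0 <= 11 -> ALERT
  After event 11: stock=8 <= 11 -> ALERT
  After event 12: stock=0 <= 11 -> ALERT
  After event 13: stock=0 <= 11 -> ALERT
  After event 14: stock=0 <= 11 -> ALERT
Alert events: [7, 8, 9, 10, 11, 12, 13, 14]. Count = 8

Answer: 8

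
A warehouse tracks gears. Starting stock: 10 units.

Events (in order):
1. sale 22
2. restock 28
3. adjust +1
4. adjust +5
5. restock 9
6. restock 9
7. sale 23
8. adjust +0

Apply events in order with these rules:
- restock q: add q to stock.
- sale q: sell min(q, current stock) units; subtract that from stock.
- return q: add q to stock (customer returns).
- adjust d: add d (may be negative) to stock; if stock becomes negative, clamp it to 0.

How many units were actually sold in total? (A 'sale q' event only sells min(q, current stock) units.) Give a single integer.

Answer: 33

Derivation:
Processing events:
Start: stock = 10
  Event 1 (sale 22): sell min(22,10)=10. stock: 10 - 10 = 0. total_sold = 10
  Event 2 (restock 28): 0 + 28 = 28
  Event 3 (adjust +1): 28 + 1 = 29
  Event 4 (adjust +5): 29 + 5 = 34
  Event 5 (restock 9): 34 + 9 = 43
  Event 6 (restock 9): 43 + 9 = 52
  Event 7 (sale 23): sell min(23,52)=23. stock: 52 - 23 = 29. total_sold = 33
  Event 8 (adjust +0): 29 + 0 = 29
Final: stock = 29, total_sold = 33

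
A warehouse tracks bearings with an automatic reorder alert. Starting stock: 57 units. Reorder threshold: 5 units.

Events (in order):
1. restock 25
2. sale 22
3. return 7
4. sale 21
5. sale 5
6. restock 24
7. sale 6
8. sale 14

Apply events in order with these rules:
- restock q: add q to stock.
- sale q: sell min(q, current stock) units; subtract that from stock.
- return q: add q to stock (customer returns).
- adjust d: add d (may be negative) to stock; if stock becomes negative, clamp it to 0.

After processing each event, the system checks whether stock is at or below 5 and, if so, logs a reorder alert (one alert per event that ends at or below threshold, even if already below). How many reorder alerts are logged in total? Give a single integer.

Answer: 0

Derivation:
Processing events:
Start: stock = 57
  Event 1 (restock 25): 57 + 25 = 82
  Event 2 (sale 22): sell min(22,82)=22. stock: 82 - 22 = 60. total_sold = 22
  Event 3 (return 7): 60 + 7 = 67
  Event 4 (sale 21): sell min(21,67)=21. stock: 67 - 21 = 46. total_sold = 43
  Event 5 (sale 5): sell min(5,46)=5. stock: 46 - 5 = 41. total_sold = 48
  Event 6 (restock 24): 41 + 24 = 65
  Event 7 (sale 6): sell min(6,65)=6. stock: 65 - 6 = 59. total_sold = 54
  Event 8 (sale 14): sell min(14,59)=14. stock: 59 - 14 = 45. total_sold = 68
Final: stock = 45, total_sold = 68

Checking against threshold 5:
  After event 1: stock=82 > 5
  After event 2: stock=60 > 5
  After event 3: stock=67 > 5
  After event 4: stock=46 > 5
  After event 5: stock=41 > 5
  After event 6: stock=65 > 5
  After event 7: stock=59 > 5
  After event 8: stock=45 > 5
Alert events: []. Count = 0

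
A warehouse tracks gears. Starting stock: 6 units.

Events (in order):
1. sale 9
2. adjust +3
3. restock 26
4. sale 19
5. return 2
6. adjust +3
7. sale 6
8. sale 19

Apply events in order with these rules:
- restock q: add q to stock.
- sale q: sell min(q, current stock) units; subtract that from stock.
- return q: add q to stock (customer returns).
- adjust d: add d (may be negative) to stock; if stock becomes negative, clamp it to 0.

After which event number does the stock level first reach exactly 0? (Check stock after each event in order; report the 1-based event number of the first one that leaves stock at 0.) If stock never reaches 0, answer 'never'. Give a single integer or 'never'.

Answer: 1

Derivation:
Processing events:
Start: stock = 6
  Event 1 (sale 9): sell min(9,6)=6. stock: 6 - 6 = 0. total_sold = 6
  Event 2 (adjust +3): 0 + 3 = 3
  Event 3 (restock 26): 3 + 26 = 29
  Event 4 (sale 19): sell min(19,29)=19. stock: 29 - 19 = 10. total_sold = 25
  Event 5 (return 2): 10 + 2 = 12
  Event 6 (adjust +3): 12 + 3 = 15
  Event 7 (sale 6): sell min(6,15)=6. stock: 15 - 6 = 9. total_sold = 31
  Event 8 (sale 19): sell min(19,9)=9. stock: 9 - 9 = 0. total_sold = 40
Final: stock = 0, total_sold = 40

First zero at event 1.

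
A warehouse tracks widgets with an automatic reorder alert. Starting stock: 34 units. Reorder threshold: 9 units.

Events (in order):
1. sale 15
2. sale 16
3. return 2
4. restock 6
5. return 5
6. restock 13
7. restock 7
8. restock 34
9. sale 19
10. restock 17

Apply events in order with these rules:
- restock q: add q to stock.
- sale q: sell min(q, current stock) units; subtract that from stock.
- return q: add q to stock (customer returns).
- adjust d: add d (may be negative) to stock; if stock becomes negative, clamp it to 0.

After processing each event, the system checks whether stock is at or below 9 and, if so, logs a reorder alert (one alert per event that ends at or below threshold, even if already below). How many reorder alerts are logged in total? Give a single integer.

Answer: 2

Derivation:
Processing events:
Start: stock = 34
  Event 1 (sale 15): sell min(15,34)=15. stock: 34 - 15 = 19. total_sold = 15
  Event 2 (sale 16): sell min(16,19)=16. stock: 19 - 16 = 3. total_sold = 31
  Event 3 (return 2): 3 + 2 = 5
  Event 4 (restock 6): 5 + 6 = 11
  Event 5 (return 5): 11 + 5 = 16
  Event 6 (restock 13): 16 + 13 = 29
  Event 7 (restock 7): 29 + 7 = 36
  Event 8 (restock 34): 36 + 34 = 70
  Event 9 (sale 19): sell min(19,70)=19. stock: 70 - 19 = 51. total_sold = 50
  Event 10 (restock 17): 51 + 17 = 68
Final: stock = 68, total_sold = 50

Checking against threshold 9:
  After event 1: stock=19 > 9
  After event 2: stock=3 <= 9 -> ALERT
  After event 3: stock=5 <= 9 -> ALERT
  After event 4: stock=11 > 9
  After event 5: stock=16 > 9
  After event 6: stock=29 > 9
  After event 7: stock=36 > 9
  After event 8: stock=70 > 9
  After event 9: stock=51 > 9
  After event 10: stock=68 > 9
Alert events: [2, 3]. Count = 2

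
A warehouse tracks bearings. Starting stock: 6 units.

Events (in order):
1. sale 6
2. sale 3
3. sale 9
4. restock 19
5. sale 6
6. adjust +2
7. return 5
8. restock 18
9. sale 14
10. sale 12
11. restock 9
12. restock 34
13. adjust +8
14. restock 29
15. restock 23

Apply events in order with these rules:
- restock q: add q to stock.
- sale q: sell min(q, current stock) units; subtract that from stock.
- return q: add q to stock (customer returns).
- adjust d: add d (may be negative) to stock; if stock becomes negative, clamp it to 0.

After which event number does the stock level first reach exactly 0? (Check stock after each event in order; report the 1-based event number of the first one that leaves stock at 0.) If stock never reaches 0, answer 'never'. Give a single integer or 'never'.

Answer: 1

Derivation:
Processing events:
Start: stock = 6
  Event 1 (sale 6): sell min(6,6)=6. stock: 6 - 6 = 0. total_sold = 6
  Event 2 (sale 3): sell min(3,0)=0. stock: 0 - 0 = 0. total_sold = 6
  Event 3 (sale 9): sell min(9,0)=0. stock: 0 - 0 = 0. total_sold = 6
  Event 4 (restock 19): 0 + 19 = 19
  Event 5 (sale 6): sell min(6,19)=6. stock: 19 - 6 = 13. total_sold = 12
  Event 6 (adjust +2): 13 + 2 = 15
  Event 7 (return 5): 15 + 5 = 20
  Event 8 (restock 18): 20 + 18 = 38
  Event 9 (sale 14): sell min(14,38)=14. stock: 38 - 14 = 24. total_sold = 26
  Event 10 (sale 12): sell min(12,24)=12. stock: 24 - 12 = 12. total_sold = 38
  Event 11 (restock 9): 12 + 9 = 21
  Event 12 (restock 34): 21 + 34 = 55
  Event 13 (adjust +8): 55 + 8 = 63
  Event 14 (restock 29): 63 + 29 = 92
  Event 15 (restock 23): 92 + 23 = 115
Final: stock = 115, total_sold = 38

First zero at event 1.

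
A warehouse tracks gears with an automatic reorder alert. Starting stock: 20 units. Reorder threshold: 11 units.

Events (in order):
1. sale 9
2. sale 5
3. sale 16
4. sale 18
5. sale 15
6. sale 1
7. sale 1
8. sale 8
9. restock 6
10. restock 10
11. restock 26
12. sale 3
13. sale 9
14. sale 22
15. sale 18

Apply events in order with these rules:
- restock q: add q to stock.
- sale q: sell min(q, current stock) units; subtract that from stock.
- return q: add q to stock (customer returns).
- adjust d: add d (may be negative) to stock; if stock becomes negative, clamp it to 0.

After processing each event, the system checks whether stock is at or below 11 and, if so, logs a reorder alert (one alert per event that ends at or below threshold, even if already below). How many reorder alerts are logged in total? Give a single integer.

Answer: 11

Derivation:
Processing events:
Start: stock = 20
  Event 1 (sale 9): sell min(9,20)=9. stock: 20 - 9 = 11. total_sold = 9
  Event 2 (sale 5): sell min(5,11)=5. stock: 11 - 5 = 6. total_sold = 14
  Event 3 (sale 16): sell min(16,6)=6. stock: 6 - 6 = 0. total_sold = 20
  Event 4 (sale 18): sell min(18,0)=0. stock: 0 - 0 = 0. total_sold = 20
  Event 5 (sale 15): sell min(15,0)=0. stock: 0 - 0 = 0. total_sold = 20
  Event 6 (sale 1): sell min(1,0)=0. stock: 0 - 0 = 0. total_sold = 20
  Event 7 (sale 1): sell min(1,0)=0. stock: 0 - 0 = 0. total_sold = 20
  Event 8 (sale 8): sell min(8,0)=0. stock: 0 - 0 = 0. total_sold = 20
  Event 9 (restock 6): 0 + 6 = 6
  Event 10 (restock 10): 6 + 10 = 16
  Event 11 (restock 26): 16 + 26 = 42
  Event 12 (sale 3): sell min(3,42)=3. stock: 42 - 3 = 39. total_sold = 23
  Event 13 (sale 9): sell min(9,39)=9. stock: 39 - 9 = 30. total_sold = 32
  Event 14 (sale 22): sell min(22,30)=22. stock: 30 - 22 = 8. total_sold = 54
  Event 15 (sale 18): sell min(18,8)=8. stock: 8 - 8 = 0. total_sold = 62
Final: stock = 0, total_sold = 62

Checking against threshold 11:
  After event 1: stock=11 <= 11 -> ALERT
  After event 2: stock=6 <= 11 -> ALERT
  After event 3: stock=0 <= 11 -> ALERT
  After event 4: stock=0 <= 11 -> ALERT
  After event 5: stock=0 <= 11 -> ALERT
  After event 6: stock=0 <= 11 -> ALERT
  After event 7: stock=0 <= 11 -> ALERT
  After event 8: stock=0 <= 11 -> ALERT
  After event 9: stock=6 <= 11 -> ALERT
  After event 10: stock=16 > 11
  After event 11: stock=42 > 11
  After event 12: stock=39 > 11
  After event 13: stock=30 > 11
  After event 14: stock=8 <= 11 -> ALERT
  After event 15: stock=0 <= 11 -> ALERT
Alert events: [1, 2, 3, 4, 5, 6, 7, 8, 9, 14, 15]. Count = 11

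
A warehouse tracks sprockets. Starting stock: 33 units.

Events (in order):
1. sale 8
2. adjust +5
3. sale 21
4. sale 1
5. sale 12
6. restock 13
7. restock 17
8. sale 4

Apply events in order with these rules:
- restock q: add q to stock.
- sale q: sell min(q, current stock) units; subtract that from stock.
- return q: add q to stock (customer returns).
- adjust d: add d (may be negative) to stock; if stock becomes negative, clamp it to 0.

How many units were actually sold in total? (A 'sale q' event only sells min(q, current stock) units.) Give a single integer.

Processing events:
Start: stock = 33
  Event 1 (sale 8): sell min(8,33)=8. stock: 33 - 8 = 25. total_sold = 8
  Event 2 (adjust +5): 25 + 5 = 30
  Event 3 (sale 21): sell min(21,30)=21. stock: 30 - 21 = 9. total_sold = 29
  Event 4 (sale 1): sell min(1,9)=1. stock: 9 - 1 = 8. total_sold = 30
  Event 5 (sale 12): sell min(12,8)=8. stock: 8 - 8 = 0. total_sold = 38
  Event 6 (restock 13): 0 + 13 = 13
  Event 7 (restock 17): 13 + 17 = 30
  Event 8 (sale 4): sell min(4,30)=4. stock: 30 - 4 = 26. total_sold = 42
Final: stock = 26, total_sold = 42

Answer: 42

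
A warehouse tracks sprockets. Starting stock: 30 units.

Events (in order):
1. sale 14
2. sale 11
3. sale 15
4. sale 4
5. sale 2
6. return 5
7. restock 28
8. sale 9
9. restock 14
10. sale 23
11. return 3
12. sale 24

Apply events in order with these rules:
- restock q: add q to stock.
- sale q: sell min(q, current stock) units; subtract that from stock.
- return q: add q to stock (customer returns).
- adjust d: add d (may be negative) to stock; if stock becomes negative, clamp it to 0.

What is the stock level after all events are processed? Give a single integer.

Processing events:
Start: stock = 30
  Event 1 (sale 14): sell min(14,30)=14. stock: 30 - 14 = 16. total_sold = 14
  Event 2 (sale 11): sell min(11,16)=11. stock: 16 - 11 = 5. total_sold = 25
  Event 3 (sale 15): sell min(15,5)=5. stock: 5 - 5 = 0. total_sold = 30
  Event 4 (sale 4): sell min(4,0)=0. stock: 0 - 0 = 0. total_sold = 30
  Event 5 (sale 2): sell min(2,0)=0. stock: 0 - 0 = 0. total_sold = 30
  Event 6 (return 5): 0 + 5 = 5
  Event 7 (restock 28): 5 + 28 = 33
  Event 8 (sale 9): sell min(9,33)=9. stock: 33 - 9 = 24. total_sold = 39
  Event 9 (restock 14): 24 + 14 = 38
  Event 10 (sale 23): sell min(23,38)=23. stock: 38 - 23 = 15. total_sold = 62
  Event 11 (return 3): 15 + 3 = 18
  Event 12 (sale 24): sell min(24,18)=18. stock: 18 - 18 = 0. total_sold = 80
Final: stock = 0, total_sold = 80

Answer: 0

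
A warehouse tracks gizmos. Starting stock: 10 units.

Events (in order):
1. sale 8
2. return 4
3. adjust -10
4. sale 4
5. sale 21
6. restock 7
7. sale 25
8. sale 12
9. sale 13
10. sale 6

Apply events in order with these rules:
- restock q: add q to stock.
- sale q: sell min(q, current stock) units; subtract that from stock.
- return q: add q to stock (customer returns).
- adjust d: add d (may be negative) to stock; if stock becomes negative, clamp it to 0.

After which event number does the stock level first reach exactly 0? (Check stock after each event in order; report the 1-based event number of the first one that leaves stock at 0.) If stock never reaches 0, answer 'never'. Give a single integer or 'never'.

Processing events:
Start: stock = 10
  Event 1 (sale 8): sell min(8,10)=8. stock: 10 - 8 = 2. total_sold = 8
  Event 2 (return 4): 2 + 4 = 6
  Event 3 (adjust -10): 6 + -10 = 0 (clamped to 0)
  Event 4 (sale 4): sell min(4,0)=0. stock: 0 - 0 = 0. total_sold = 8
  Event 5 (sale 21): sell min(21,0)=0. stock: 0 - 0 = 0. total_sold = 8
  Event 6 (restock 7): 0 + 7 = 7
  Event 7 (sale 25): sell min(25,7)=7. stock: 7 - 7 = 0. total_sold = 15
  Event 8 (sale 12): sell min(12,0)=0. stock: 0 - 0 = 0. total_sold = 15
  Event 9 (sale 13): sell min(13,0)=0. stock: 0 - 0 = 0. total_sold = 15
  Event 10 (sale 6): sell min(6,0)=0. stock: 0 - 0 = 0. total_sold = 15
Final: stock = 0, total_sold = 15

First zero at event 3.

Answer: 3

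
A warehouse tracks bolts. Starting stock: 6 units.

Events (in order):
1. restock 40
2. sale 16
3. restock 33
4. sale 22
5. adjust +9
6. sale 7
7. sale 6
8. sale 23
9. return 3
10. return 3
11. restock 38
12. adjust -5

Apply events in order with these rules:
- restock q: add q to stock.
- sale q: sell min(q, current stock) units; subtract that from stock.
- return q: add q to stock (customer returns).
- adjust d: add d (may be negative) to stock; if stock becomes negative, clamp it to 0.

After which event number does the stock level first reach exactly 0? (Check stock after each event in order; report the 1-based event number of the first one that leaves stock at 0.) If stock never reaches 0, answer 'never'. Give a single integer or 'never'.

Processing events:
Start: stock = 6
  Event 1 (restock 40): 6 + 40 = 46
  Event 2 (sale 16): sell min(16,46)=16. stock: 46 - 16 = 30. total_sold = 16
  Event 3 (restock 33): 30 + 33 = 63
  Event 4 (sale 22): sell min(22,63)=22. stock: 63 - 22 = 41. total_sold = 38
  Event 5 (adjust +9): 41 + 9 = 50
  Event 6 (sale 7): sell min(7,50)=7. stock: 50 - 7 = 43. total_sold = 45
  Event 7 (sale 6): sell min(6,43)=6. stock: 43 - 6 = 37. total_sold = 51
  Event 8 (sale 23): sell min(23,37)=23. stock: 37 - 23 = 14. total_sold = 74
  Event 9 (return 3): 14 + 3 = 17
  Event 10 (return 3): 17 + 3 = 20
  Event 11 (restock 38): 20 + 38 = 58
  Event 12 (adjust -5): 58 + -5 = 53
Final: stock = 53, total_sold = 74

Stock never reaches 0.

Answer: never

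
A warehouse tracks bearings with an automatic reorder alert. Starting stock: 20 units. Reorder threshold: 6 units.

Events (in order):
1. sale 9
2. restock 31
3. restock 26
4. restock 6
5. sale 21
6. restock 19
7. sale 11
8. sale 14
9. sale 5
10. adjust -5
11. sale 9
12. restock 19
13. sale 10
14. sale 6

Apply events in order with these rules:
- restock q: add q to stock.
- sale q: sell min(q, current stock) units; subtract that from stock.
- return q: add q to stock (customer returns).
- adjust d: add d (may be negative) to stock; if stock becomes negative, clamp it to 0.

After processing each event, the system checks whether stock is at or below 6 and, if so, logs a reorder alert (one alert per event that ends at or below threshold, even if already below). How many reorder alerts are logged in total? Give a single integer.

Answer: 0

Derivation:
Processing events:
Start: stock = 20
  Event 1 (sale 9): sell min(9,20)=9. stock: 20 - 9 = 11. total_sold = 9
  Event 2 (restock 31): 11 + 31 = 42
  Event 3 (restock 26): 42 + 26 = 68
  Event 4 (restock 6): 68 + 6 = 74
  Event 5 (sale 21): sell min(21,74)=21. stock: 74 - 21 = 53. total_sold = 30
  Event 6 (restock 19): 53 + 19 = 72
  Event 7 (sale 11): sell min(11,72)=11. stock: 72 - 11 = 61. total_sold = 41
  Event 8 (sale 14): sell min(14,61)=14. stock: 61 - 14 = 47. total_sold = 55
  Event 9 (sale 5): sell min(5,47)=5. stock: 47 - 5 = 42. total_sold = 60
  Event 10 (adjust -5): 42 + -5 = 37
  Event 11 (sale 9): sell min(9,37)=9. stock: 37 - 9 = 28. total_sold = 69
  Event 12 (restock 19): 28 + 19 = 47
  Event 13 (sale 10): sell min(10,47)=10. stock: 47 - 10 = 37. total_sold = 79
  Event 14 (sale 6): sell min(6,37)=6. stock: 37 - 6 = 31. total_sold = 85
Final: stock = 31, total_sold = 85

Checking against threshold 6:
  After event 1: stock=11 > 6
  After event 2: stock=42 > 6
  After event 3: stock=68 > 6
  After event 4: stock=74 > 6
  After event 5: stock=53 > 6
  After event 6: stock=72 > 6
  After event 7: stock=61 > 6
  After event 8: stock=47 > 6
  After event 9: stock=42 > 6
  After event 10: stock=37 > 6
  After event 11: stock=28 > 6
  After event 12: stock=47 > 6
  After event 13: stock=37 > 6
  After event 14: stock=31 > 6
Alert events: []. Count = 0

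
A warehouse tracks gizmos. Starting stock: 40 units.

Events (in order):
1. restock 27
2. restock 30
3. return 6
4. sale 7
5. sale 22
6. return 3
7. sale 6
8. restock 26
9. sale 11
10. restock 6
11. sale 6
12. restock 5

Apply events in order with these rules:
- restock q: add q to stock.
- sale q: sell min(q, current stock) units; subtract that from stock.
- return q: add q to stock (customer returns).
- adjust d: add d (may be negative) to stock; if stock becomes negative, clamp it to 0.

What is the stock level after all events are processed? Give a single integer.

Answer: 91

Derivation:
Processing events:
Start: stock = 40
  Event 1 (restock 27): 40 + 27 = 67
  Event 2 (restock 30): 67 + 30 = 97
  Event 3 (return 6): 97 + 6 = 103
  Event 4 (sale 7): sell min(7,103)=7. stock: 103 - 7 = 96. total_sold = 7
  Event 5 (sale 22): sell min(22,96)=22. stock: 96 - 22 = 74. total_sold = 29
  Event 6 (return 3): 74 + 3 = 77
  Event 7 (sale 6): sell min(6,77)=6. stock: 77 - 6 = 71. total_sold = 35
  Event 8 (restock 26): 71 + 26 = 97
  Event 9 (sale 11): sell min(11,97)=11. stock: 97 - 11 = 86. total_sold = 46
  Event 10 (restock 6): 86 + 6 = 92
  Event 11 (sale 6): sell min(6,92)=6. stock: 92 - 6 = 86. total_sold = 52
  Event 12 (restock 5): 86 + 5 = 91
Final: stock = 91, total_sold = 52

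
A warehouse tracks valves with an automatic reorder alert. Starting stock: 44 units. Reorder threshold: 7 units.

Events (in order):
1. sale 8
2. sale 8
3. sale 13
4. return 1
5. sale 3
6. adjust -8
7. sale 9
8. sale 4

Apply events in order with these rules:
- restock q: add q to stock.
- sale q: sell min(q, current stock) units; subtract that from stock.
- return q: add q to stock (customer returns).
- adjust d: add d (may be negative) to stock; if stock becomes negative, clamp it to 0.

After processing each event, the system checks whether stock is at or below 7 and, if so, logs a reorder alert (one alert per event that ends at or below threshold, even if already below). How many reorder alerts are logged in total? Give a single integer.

Answer: 3

Derivation:
Processing events:
Start: stock = 44
  Event 1 (sale 8): sell min(8,44)=8. stock: 44 - 8 = 36. total_sold = 8
  Event 2 (sale 8): sell min(8,36)=8. stock: 36 - 8 = 28. total_sold = 16
  Event 3 (sale 13): sell min(13,28)=13. stock: 28 - 13 = 15. total_sold = 29
  Event 4 (return 1): 15 + 1 = 16
  Event 5 (sale 3): sell min(3,16)=3. stock: 16 - 3 = 13. total_sold = 32
  Event 6 (adjust -8): 13 + -8 = 5
  Event 7 (sale 9): sell min(9,5)=5. stock: 5 - 5 = 0. total_sold = 37
  Event 8 (sale 4): sell min(4,0)=0. stock: 0 - 0 = 0. total_sold = 37
Final: stock = 0, total_sold = 37

Checking against threshold 7:
  After event 1: stock=36 > 7
  After event 2: stock=28 > 7
  After event 3: stock=15 > 7
  After event 4: stock=16 > 7
  After event 5: stock=13 > 7
  After event 6: stock=5 <= 7 -> ALERT
  After event 7: stock=0 <= 7 -> ALERT
  After event 8: stock=0 <= 7 -> ALERT
Alert events: [6, 7, 8]. Count = 3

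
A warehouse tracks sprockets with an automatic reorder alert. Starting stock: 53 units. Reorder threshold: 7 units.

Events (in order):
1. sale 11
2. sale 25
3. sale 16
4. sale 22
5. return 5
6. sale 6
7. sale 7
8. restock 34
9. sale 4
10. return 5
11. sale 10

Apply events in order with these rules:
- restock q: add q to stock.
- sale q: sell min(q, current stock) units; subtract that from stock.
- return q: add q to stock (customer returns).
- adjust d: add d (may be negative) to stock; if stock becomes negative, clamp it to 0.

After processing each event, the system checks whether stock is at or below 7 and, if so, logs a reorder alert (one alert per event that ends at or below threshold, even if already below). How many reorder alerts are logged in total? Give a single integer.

Processing events:
Start: stock = 53
  Event 1 (sale 11): sell min(11,53)=11. stock: 53 - 11 = 42. total_sold = 11
  Event 2 (sale 25): sell min(25,42)=25. stock: 42 - 25 = 17. total_sold = 36
  Event 3 (sale 16): sell min(16,17)=16. stock: 17 - 16 = 1. total_sold = 52
  Event 4 (sale 22): sell min(22,1)=1. stock: 1 - 1 = 0. total_sold = 53
  Event 5 (return 5): 0 + 5 = 5
  Event 6 (sale 6): sell min(6,5)=5. stock: 5 - 5 = 0. total_sold = 58
  Event 7 (sale 7): sell min(7,0)=0. stock: 0 - 0 = 0. total_sold = 58
  Event 8 (restock 34): 0 + 34 = 34
  Event 9 (sale 4): sell min(4,34)=4. stock: 34 - 4 = 30. total_sold = 62
  Event 10 (return 5): 30 + 5 = 35
  Event 11 (sale 10): sell min(10,35)=10. stock: 35 - 10 = 25. total_sold = 72
Final: stock = 25, total_sold = 72

Checking against threshold 7:
  After event 1: stock=42 > 7
  After event 2: stock=17 > 7
  After event 3: stock=1 <= 7 -> ALERT
  After event 4: stock=0 <= 7 -> ALERT
  After event 5: stock=5 <= 7 -> ALERT
  After event 6: stock=0 <= 7 -> ALERT
  After event 7: stock=0 <= 7 -> ALERT
  After event 8: stock=34 > 7
  After event 9: stock=30 > 7
  After event 10: stock=35 > 7
  After event 11: stock=25 > 7
Alert events: [3, 4, 5, 6, 7]. Count = 5

Answer: 5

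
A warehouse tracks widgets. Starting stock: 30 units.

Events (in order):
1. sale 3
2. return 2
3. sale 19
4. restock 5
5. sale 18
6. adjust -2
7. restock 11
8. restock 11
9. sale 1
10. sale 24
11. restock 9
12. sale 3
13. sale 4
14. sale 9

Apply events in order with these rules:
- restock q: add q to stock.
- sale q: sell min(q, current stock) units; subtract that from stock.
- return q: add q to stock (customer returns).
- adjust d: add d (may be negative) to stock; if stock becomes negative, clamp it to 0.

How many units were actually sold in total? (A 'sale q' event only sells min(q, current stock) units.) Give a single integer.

Processing events:
Start: stock = 30
  Event 1 (sale 3): sell min(3,30)=3. stock: 30 - 3 = 27. total_sold = 3
  Event 2 (return 2): 27 + 2 = 29
  Event 3 (sale 19): sell min(19,29)=19. stock: 29 - 19 = 10. total_sold = 22
  Event 4 (restock 5): 10 + 5 = 15
  Event 5 (sale 18): sell min(18,15)=15. stock: 15 - 15 = 0. total_sold = 37
  Event 6 (adjust -2): 0 + -2 = 0 (clamped to 0)
  Event 7 (restock 11): 0 + 11 = 11
  Event 8 (restock 11): 11 + 11 = 22
  Event 9 (sale 1): sell min(1,22)=1. stock: 22 - 1 = 21. total_sold = 38
  Event 10 (sale 24): sell min(24,21)=21. stock: 21 - 21 = 0. total_sold = 59
  Event 11 (restock 9): 0 + 9 = 9
  Event 12 (sale 3): sell min(3,9)=3. stock: 9 - 3 = 6. total_sold = 62
  Event 13 (sale 4): sell min(4,6)=4. stock: 6 - 4 = 2. total_sold = 66
  Event 14 (sale 9): sell min(9,2)=2. stock: 2 - 2 = 0. total_sold = 68
Final: stock = 0, total_sold = 68

Answer: 68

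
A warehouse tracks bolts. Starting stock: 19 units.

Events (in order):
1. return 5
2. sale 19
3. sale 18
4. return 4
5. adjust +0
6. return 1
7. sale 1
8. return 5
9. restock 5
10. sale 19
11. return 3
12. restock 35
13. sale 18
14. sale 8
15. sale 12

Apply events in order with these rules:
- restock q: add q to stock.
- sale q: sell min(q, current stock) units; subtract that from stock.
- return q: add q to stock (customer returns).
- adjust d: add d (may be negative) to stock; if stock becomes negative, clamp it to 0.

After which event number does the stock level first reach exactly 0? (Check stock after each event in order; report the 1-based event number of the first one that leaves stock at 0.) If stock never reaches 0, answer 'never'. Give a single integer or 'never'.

Answer: 3

Derivation:
Processing events:
Start: stock = 19
  Event 1 (return 5): 19 + 5 = 24
  Event 2 (sale 19): sell min(19,24)=19. stock: 24 - 19 = 5. total_sold = 19
  Event 3 (sale 18): sell min(18,5)=5. stock: 5 - 5 = 0. total_sold = 24
  Event 4 (return 4): 0 + 4 = 4
  Event 5 (adjust +0): 4 + 0 = 4
  Event 6 (return 1): 4 + 1 = 5
  Event 7 (sale 1): sell min(1,5)=1. stock: 5 - 1 = 4. total_sold = 25
  Event 8 (return 5): 4 + 5 = 9
  Event 9 (restock 5): 9 + 5 = 14
  Event 10 (sale 19): sell min(19,14)=14. stock: 14 - 14 = 0. total_sold = 39
  Event 11 (return 3): 0 + 3 = 3
  Event 12 (restock 35): 3 + 35 = 38
  Event 13 (sale 18): sell min(18,38)=18. stock: 38 - 18 = 20. total_sold = 57
  Event 14 (sale 8): sell min(8,20)=8. stock: 20 - 8 = 12. total_sold = 65
  Event 15 (sale 12): sell min(12,12)=12. stock: 12 - 12 = 0. total_sold = 77
Final: stock = 0, total_sold = 77

First zero at event 3.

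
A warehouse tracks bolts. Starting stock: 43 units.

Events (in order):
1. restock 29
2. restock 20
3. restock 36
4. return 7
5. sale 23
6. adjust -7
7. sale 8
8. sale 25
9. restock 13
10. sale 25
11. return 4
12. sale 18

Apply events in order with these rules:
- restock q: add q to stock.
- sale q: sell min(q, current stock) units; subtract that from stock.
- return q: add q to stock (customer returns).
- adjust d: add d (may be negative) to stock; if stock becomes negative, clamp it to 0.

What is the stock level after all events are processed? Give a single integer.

Processing events:
Start: stock = 43
  Event 1 (restock 29): 43 + 29 = 72
  Event 2 (restock 20): 72 + 20 = 92
  Event 3 (restock 36): 92 + 36 = 128
  Event 4 (return 7): 128 + 7 = 135
  Event 5 (sale 23): sell min(23,135)=23. stock: 135 - 23 = 112. total_sold = 23
  Event 6 (adjust -7): 112 + -7 = 105
  Event 7 (sale 8): sell min(8,105)=8. stock: 105 - 8 = 97. total_sold = 31
  Event 8 (sale 25): sell min(25,97)=25. stock: 97 - 25 = 72. total_sold = 56
  Event 9 (restock 13): 72 + 13 = 85
  Event 10 (sale 25): sell min(25,85)=25. stock: 85 - 25 = 60. total_sold = 81
  Event 11 (return 4): 60 + 4 = 64
  Event 12 (sale 18): sell min(18,64)=18. stock: 64 - 18 = 46. total_sold = 99
Final: stock = 46, total_sold = 99

Answer: 46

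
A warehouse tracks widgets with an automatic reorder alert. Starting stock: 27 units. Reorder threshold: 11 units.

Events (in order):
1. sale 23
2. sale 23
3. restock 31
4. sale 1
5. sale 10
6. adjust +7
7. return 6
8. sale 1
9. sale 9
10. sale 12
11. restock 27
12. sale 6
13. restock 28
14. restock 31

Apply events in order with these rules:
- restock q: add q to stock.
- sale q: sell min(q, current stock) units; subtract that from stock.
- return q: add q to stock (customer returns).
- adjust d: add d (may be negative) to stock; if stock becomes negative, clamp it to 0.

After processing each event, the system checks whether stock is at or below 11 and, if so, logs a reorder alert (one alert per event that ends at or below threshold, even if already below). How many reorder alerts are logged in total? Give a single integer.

Processing events:
Start: stock = 27
  Event 1 (sale 23): sell min(23,27)=23. stock: 27 - 23 = 4. total_sold = 23
  Event 2 (sale 23): sell min(23,4)=4. stock: 4 - 4 = 0. total_sold = 27
  Event 3 (restock 31): 0 + 31 = 31
  Event 4 (sale 1): sell min(1,31)=1. stock: 31 - 1 = 30. total_sold = 28
  Event 5 (sale 10): sell min(10,30)=10. stock: 30 - 10 = 20. total_sold = 38
  Event 6 (adjust +7): 20 + 7 = 27
  Event 7 (return 6): 27 + 6 = 33
  Event 8 (sale 1): sell min(1,33)=1. stock: 33 - 1 = 32. total_sold = 39
  Event 9 (sale 9): sell min(9,32)=9. stock: 32 - 9 = 23. total_sold = 48
  Event 10 (sale 12): sell min(12,23)=12. stock: 23 - 12 = 11. total_sold = 60
  Event 11 (restock 27): 11 + 27 = 38
  Event 12 (sale 6): sell min(6,38)=6. stock: 38 - 6 = 32. total_sold = 66
  Event 13 (restock 28): 32 + 28 = 60
  Event 14 (restock 31): 60 + 31 = 91
Final: stock = 91, total_sold = 66

Checking against threshold 11:
  After event 1: stock=4 <= 11 -> ALERT
  After event 2: stock=0 <= 11 -> ALERT
  After event 3: stock=31 > 11
  After event 4: stock=30 > 11
  After event 5: stock=20 > 11
  After event 6: stock=27 > 11
  After event 7: stock=33 > 11
  After event 8: stock=32 > 11
  After event 9: stock=23 > 11
  After event 10: stock=11 <= 11 -> ALERT
  After event 11: stock=38 > 11
  After event 12: stock=32 > 11
  After event 13: stock=60 > 11
  After event 14: stock=91 > 11
Alert events: [1, 2, 10]. Count = 3

Answer: 3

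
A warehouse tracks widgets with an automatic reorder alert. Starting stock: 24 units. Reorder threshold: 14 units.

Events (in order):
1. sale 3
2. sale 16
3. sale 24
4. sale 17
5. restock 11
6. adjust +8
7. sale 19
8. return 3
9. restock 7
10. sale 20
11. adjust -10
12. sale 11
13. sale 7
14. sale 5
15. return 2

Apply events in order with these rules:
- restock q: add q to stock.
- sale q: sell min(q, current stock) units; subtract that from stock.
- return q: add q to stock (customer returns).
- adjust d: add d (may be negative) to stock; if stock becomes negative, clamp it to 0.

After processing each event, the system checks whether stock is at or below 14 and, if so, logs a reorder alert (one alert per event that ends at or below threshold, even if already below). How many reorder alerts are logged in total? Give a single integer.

Processing events:
Start: stock = 24
  Event 1 (sale 3): sell min(3,24)=3. stock: 24 - 3 = 21. total_sold = 3
  Event 2 (sale 16): sell min(16,21)=16. stock: 21 - 16 = 5. total_sold = 19
  Event 3 (sale 24): sell min(24,5)=5. stock: 5 - 5 = 0. total_sold = 24
  Event 4 (sale 17): sell min(17,0)=0. stock: 0 - 0 = 0. total_sold = 24
  Event 5 (restock 11): 0 + 11 = 11
  Event 6 (adjust +8): 11 + 8 = 19
  Event 7 (sale 19): sell min(19,19)=19. stock: 19 - 19 = 0. total_sold = 43
  Event 8 (return 3): 0 + 3 = 3
  Event 9 (restock 7): 3 + 7 = 10
  Event 10 (sale 20): sell min(20,10)=10. stock: 10 - 10 = 0. total_sold = 53
  Event 11 (adjust -10): 0 + -10 = 0 (clamped to 0)
  Event 12 (sale 11): sell min(11,0)=0. stock: 0 - 0 = 0. total_sold = 53
  Event 13 (sale 7): sell min(7,0)=0. stock: 0 - 0 = 0. total_sold = 53
  Event 14 (sale 5): sell min(5,0)=0. stock: 0 - 0 = 0. total_sold = 53
  Event 15 (return 2): 0 + 2 = 2
Final: stock = 2, total_sold = 53

Checking against threshold 14:
  After event 1: stock=21 > 14
  After event 2: stock=5 <= 14 -> ALERT
  After event 3: stock=0 <= 14 -> ALERT
  After event 4: stock=0 <= 14 -> ALERT
  After event 5: stock=11 <= 14 -> ALERT
  After event 6: stock=19 > 14
  After event 7: stock=0 <= 14 -> ALERT
  After event 8: stock=3 <= 14 -> ALERT
  After event 9: stock=10 <= 14 -> ALERT
  After event 10: stock=0 <= 14 -> ALERT
  After event 11: stock=0 <= 14 -> ALERT
  After event 12: stock=0 <= 14 -> ALERT
  After event 13: stock=0 <= 14 -> ALERT
  After event 14: stock=0 <= 14 -> ALERT
  After event 15: stock=2 <= 14 -> ALERT
Alert events: [2, 3, 4, 5, 7, 8, 9, 10, 11, 12, 13, 14, 15]. Count = 13

Answer: 13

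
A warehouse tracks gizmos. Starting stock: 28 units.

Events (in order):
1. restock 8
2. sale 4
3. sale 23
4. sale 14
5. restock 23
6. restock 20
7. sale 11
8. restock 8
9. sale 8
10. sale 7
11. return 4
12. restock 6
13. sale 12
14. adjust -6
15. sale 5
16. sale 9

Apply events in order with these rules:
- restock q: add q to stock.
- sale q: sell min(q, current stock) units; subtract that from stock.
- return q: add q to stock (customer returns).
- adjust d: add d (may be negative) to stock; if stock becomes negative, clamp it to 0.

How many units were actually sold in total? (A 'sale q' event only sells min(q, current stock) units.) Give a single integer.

Processing events:
Start: stock = 28
  Event 1 (restock 8): 28 + 8 = 36
  Event 2 (sale 4): sell min(4,36)=4. stock: 36 - 4 = 32. total_sold = 4
  Event 3 (sale 23): sell min(23,32)=23. stock: 32 - 23 = 9. total_sold = 27
  Event 4 (sale 14): sell min(14,9)=9. stock: 9 - 9 = 0. total_sold = 36
  Event 5 (restock 23): 0 + 23 = 23
  Event 6 (restock 20): 23 + 20 = 43
  Event 7 (sale 11): sell min(11,43)=11. stock: 43 - 11 = 32. total_sold = 47
  Event 8 (restock 8): 32 + 8 = 40
  Event 9 (sale 8): sell min(8,40)=8. stock: 40 - 8 = 32. total_sold = 55
  Event 10 (sale 7): sell min(7,32)=7. stock: 32 - 7 = 25. total_sold = 62
  Event 11 (return 4): 25 + 4 = 29
  Event 12 (restock 6): 29 + 6 = 35
  Event 13 (sale 12): sell min(12,35)=12. stock: 35 - 12 = 23. total_sold = 74
  Event 14 (adjust -6): 23 + -6 = 17
  Event 15 (sale 5): sell min(5,17)=5. stock: 17 - 5 = 12. total_sold = 79
  Event 16 (sale 9): sell min(9,12)=9. stock: 12 - 9 = 3. total_sold = 88
Final: stock = 3, total_sold = 88

Answer: 88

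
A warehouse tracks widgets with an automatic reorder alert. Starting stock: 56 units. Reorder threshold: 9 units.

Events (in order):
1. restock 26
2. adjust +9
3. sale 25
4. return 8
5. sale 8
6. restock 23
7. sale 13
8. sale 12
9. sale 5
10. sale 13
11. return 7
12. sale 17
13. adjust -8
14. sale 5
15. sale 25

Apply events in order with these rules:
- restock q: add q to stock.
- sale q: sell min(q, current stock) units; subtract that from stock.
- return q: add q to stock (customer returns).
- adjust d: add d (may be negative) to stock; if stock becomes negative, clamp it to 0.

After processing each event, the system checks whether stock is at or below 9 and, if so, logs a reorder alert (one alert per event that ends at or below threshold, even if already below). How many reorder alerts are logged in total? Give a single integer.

Processing events:
Start: stock = 56
  Event 1 (restock 26): 56 + 26 = 82
  Event 2 (adjust +9): 82 + 9 = 91
  Event 3 (sale 25): sell min(25,91)=25. stock: 91 - 25 = 66. total_sold = 25
  Event 4 (return 8): 66 + 8 = 74
  Event 5 (sale 8): sell min(8,74)=8. stock: 74 - 8 = 66. total_sold = 33
  Event 6 (restock 23): 66 + 23 = 89
  Event 7 (sale 13): sell min(13,89)=13. stock: 89 - 13 = 76. total_sold = 46
  Event 8 (sale 12): sell min(12,76)=12. stock: 76 - 12 = 64. total_sold = 58
  Event 9 (sale 5): sell min(5,64)=5. stock: 64 - 5 = 59. total_sold = 63
  Event 10 (sale 13): sell min(13,59)=13. stock: 59 - 13 = 46. total_sold = 76
  Event 11 (return 7): 46 + 7 = 53
  Event 12 (sale 17): sell min(17,53)=17. stock: 53 - 17 = 36. total_sold = 93
  Event 13 (adjust -8): 36 + -8 = 28
  Event 14 (sale 5): sell min(5,28)=5. stock: 28 - 5 = 23. total_sold = 98
  Event 15 (sale 25): sell min(25,23)=23. stock: 23 - 23 = 0. total_sold = 121
Final: stock = 0, total_sold = 121

Checking against threshold 9:
  After event 1: stock=82 > 9
  After event 2: stock=91 > 9
  After event 3: stock=66 > 9
  After event 4: stock=74 > 9
  After event 5: stock=66 > 9
  After event 6: stock=89 > 9
  After event 7: stock=76 > 9
  After event 8: stock=64 > 9
  After event 9: stock=59 > 9
  After event 10: stock=46 > 9
  After event 11: stock=53 > 9
  After event 12: stock=36 > 9
  After event 13: stock=28 > 9
  After event 14: stock=23 > 9
  After event 15: stock=0 <= 9 -> ALERT
Alert events: [15]. Count = 1

Answer: 1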